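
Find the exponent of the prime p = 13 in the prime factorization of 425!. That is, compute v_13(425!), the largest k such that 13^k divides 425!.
v_13(425!) = 34

Legendre's formula: v_p(n!) = Σ_{k ≥ 1} ⌊n / p^k⌋. For p = 13, n = 425, the terms are:
  ⌊425/13^1⌋ = ⌊425/13⌋ = 32
  ⌊425/13^2⌋ = ⌊425/169⌋ = 2
(the next term ⌊425/13^3⌋ = 0, terminating the sum). Summing: v_13(425!) = 32 + 2 = 34.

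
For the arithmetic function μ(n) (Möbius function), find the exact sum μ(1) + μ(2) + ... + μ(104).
Σ_{n ≤ 104} μ(n) = -2

Compute μ(n) for each 1 ≤ n ≤ 104: μ(1) = 1, μ(2) = -1, μ(3) = -1, μ(4) = 0, μ(5) = -1, μ(6) = 1, μ(7) = -1, μ(8) = 0, μ(9) = 0, μ(10) = 1, μ(11) = -1, μ(12) = 0, μ(13) = -1, μ(14) = 1, μ(15) = 1, μ(16) = 0, μ(17) = -1, μ(18) = 0, μ(19) = -1, μ(20) = 0, μ(21) = 1, μ(22) = 1, μ(23) = -1, μ(24) = 0, μ(25) = 0, μ(26) = 1, μ(27) = 0, μ(28) = 0, μ(29) = -1, μ(30) = -1, μ(31) = -1, μ(32) = 0, μ(33) = 1, μ(34) = 1, μ(35) = 1, μ(36) = 0, μ(37) = -1, μ(38) = 1, μ(39) = 1, μ(40) = 0, μ(41) = -1, μ(42) = -1, μ(43) = -1, μ(44) = 0, μ(45) = 0, μ(46) = 1, μ(47) = -1, μ(48) = 0, μ(49) = 0, μ(50) = 0, μ(51) = 1, μ(52) = 0, μ(53) = -1, μ(54) = 0, μ(55) = 1, μ(56) = 0, μ(57) = 1, μ(58) = 1, μ(59) = -1, μ(60) = 0, μ(61) = -1, μ(62) = 1, μ(63) = 0, μ(64) = 0, μ(65) = 1, μ(66) = -1, μ(67) = -1, μ(68) = 0, μ(69) = 1, μ(70) = -1, μ(71) = -1, μ(72) = 0, μ(73) = -1, μ(74) = 1, μ(75) = 0, μ(76) = 0, μ(77) = 1, μ(78) = -1, μ(79) = -1, μ(80) = 0, μ(81) = 0, μ(82) = 1, μ(83) = -1, μ(84) = 0, μ(85) = 1, μ(86) = 1, μ(87) = 1, μ(88) = 0, μ(89) = -1, μ(90) = 0, μ(91) = 1, μ(92) = 0, μ(93) = 1, μ(94) = 1, μ(95) = 1, μ(96) = 0, μ(97) = -1, μ(98) = 0, μ(99) = 0, μ(100) = 0, μ(101) = -1, μ(102) = -1, μ(103) = -1, μ(104) = 0. Summing all 104 values: -2. (Mertens function M(x) = Σ_{n ≤ x} μ(n); on average M(x) should be small (PNT ⟺ M(x) = o(x)).)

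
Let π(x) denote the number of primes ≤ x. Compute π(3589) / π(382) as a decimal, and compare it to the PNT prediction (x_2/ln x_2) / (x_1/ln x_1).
π(3589)/π(382) = 502/75 ≈ 6.6933;  PNT prediction ≈ 6.8240.

π(382) = 75 and π(3589) = 502, so π(3589)/π(382) ≈ 6.6933. The PNT-predicted ratio is (3589/ln(3589)) / (382/ln(382)) ≈ 6.8240. The two agree to within a few percent, as expected.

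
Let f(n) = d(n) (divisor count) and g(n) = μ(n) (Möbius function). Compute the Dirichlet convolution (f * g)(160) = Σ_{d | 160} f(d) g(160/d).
(d * μ)(160) = 1

Divisors of 160: [1, 2, 4, 5, 8, 10, 16, 20, 32, 40, 80, 160]. For each d | 160:
  d = 1: d(1) · μ(160/1) = 1 · 0 = 0
  d = 2: d(2) · μ(160/2) = 2 · 0 = 0
  d = 4: d(4) · μ(160/4) = 3 · 0 = 0
  d = 5: d(5) · μ(160/5) = 2 · 0 = 0
  d = 8: d(8) · μ(160/8) = 4 · 0 = 0
  d = 10: d(10) · μ(160/10) = 4 · 0 = 0
  d = 16: d(16) · μ(160/16) = 5 · 1 = 5
  d = 20: d(20) · μ(160/20) = 6 · 0 = 0
  d = 32: d(32) · μ(160/32) = 6 · -1 = -6
  d = 40: d(40) · μ(160/40) = 8 · 0 = 0
  d = 80: d(80) · μ(160/80) = 10 · -1 = -10
  d = 160: d(160) · μ(160/160) = 12 · 1 = 12
Summing: (d * μ)(160) = 0 + 0 + 0 + 0 + 0 + 0 + 5 + 0 + -6 + 0 + -10 + 12 = 1.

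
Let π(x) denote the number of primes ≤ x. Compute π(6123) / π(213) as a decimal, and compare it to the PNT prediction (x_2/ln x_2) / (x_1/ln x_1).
π(6123)/π(213) = 798/47 ≈ 16.9787;  PNT prediction ≈ 17.6745.

π(213) = 47 and π(6123) = 798, so π(6123)/π(213) ≈ 16.9787. The PNT-predicted ratio is (6123/ln(6123)) / (213/ln(213)) ≈ 17.6745. The two agree to within a few percent, as expected.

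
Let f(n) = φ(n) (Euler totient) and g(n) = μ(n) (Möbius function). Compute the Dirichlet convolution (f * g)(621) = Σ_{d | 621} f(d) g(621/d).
(φ * μ)(621) = 252

Divisors of 621: [1, 3, 9, 23, 27, 69, 207, 621]. For each d | 621:
  d = 1: φ(1) · μ(621/1) = 1 · 0 = 0
  d = 3: φ(3) · μ(621/3) = 2 · 0 = 0
  d = 9: φ(9) · μ(621/9) = 6 · 1 = 6
  d = 23: φ(23) · μ(621/23) = 22 · 0 = 0
  d = 27: φ(27) · μ(621/27) = 18 · -1 = -18
  d = 69: φ(69) · μ(621/69) = 44 · 0 = 0
  d = 207: φ(207) · μ(621/207) = 132 · -1 = -132
  d = 621: φ(621) · μ(621/621) = 396 · 1 = 396
Summing: (φ * μ)(621) = 0 + 0 + 6 + 0 + -18 + 0 + -132 + 396 = 252.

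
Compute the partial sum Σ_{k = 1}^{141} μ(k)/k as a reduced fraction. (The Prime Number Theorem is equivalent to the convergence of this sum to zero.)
Σ μ(k)/k = -26068950431314638702419625135422559041799213864607621/3338215550199730022503077710549980019122111551066811030

Values of μ(k) for 1 ≤ k ≤ 141: μ(1) = 1, μ(2) = -1, μ(3) = -1, μ(5) = -1, μ(6) = 1, μ(7) = -1, μ(10) = 1, μ(11) = -1, μ(13) = -1, μ(14) = 1, μ(15) = 1, μ(17) = -1, μ(19) = -1, μ(21) = 1, μ(22) = 1, μ(23) = -1, μ(26) = 1, μ(29) = -1, μ(30) = -1, μ(31) = -1, μ(33) = 1, μ(34) = 1, μ(35) = 1, μ(37) = -1, μ(38) = 1, μ(39) = 1, μ(41) = -1, μ(42) = -1, μ(43) = -1, μ(46) = 1, μ(47) = -1, μ(51) = 1, μ(53) = -1, μ(55) = 1, μ(57) = 1, μ(58) = 1, μ(59) = -1, μ(61) = -1, μ(62) = 1, μ(65) = 1, μ(66) = -1, μ(67) = -1, μ(69) = 1, μ(70) = -1, μ(71) = -1, μ(73) = -1, μ(74) = 1, μ(77) = 1, μ(78) = -1, μ(79) = -1, μ(82) = 1, μ(83) = -1, μ(85) = 1, μ(86) = 1, μ(87) = 1, μ(89) = -1, μ(91) = 1, μ(93) = 1, μ(94) = 1, μ(95) = 1, μ(97) = -1, μ(101) = -1, μ(102) = -1, μ(103) = -1, μ(105) = -1, μ(106) = 1, μ(107) = -1, μ(109) = -1, μ(110) = -1, μ(111) = 1, μ(113) = -1, μ(114) = -1, μ(115) = 1, μ(118) = 1, μ(119) = 1, μ(122) = 1, μ(123) = 1, μ(127) = -1, μ(129) = 1, μ(130) = -1, μ(131) = -1, μ(133) = 1, μ(134) = 1, μ(137) = -1, μ(138) = -1, μ(139) = -1, μ(141) = 1, with μ = 0 on non-squarefree integers. Summing μ(k)/k for k where μ(k) ≠ 0 gives -26068950431314638702419625135422559041799213864607621/3338215550199730022503077710549980019122111551066811030 ≈ -0.0078. (PNT ⟺ this sum → 0 as n → ∞.)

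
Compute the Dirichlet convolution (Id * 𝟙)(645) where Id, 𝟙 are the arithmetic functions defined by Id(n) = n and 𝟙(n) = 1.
(Id * 𝟙)(645) = 1056

Divisors of 645: [1, 3, 5, 15, 43, 129, 215, 645]. For each d | 645:
  d = 1: Id(1) · 𝟙(645/1) = 1 · 1 = 1
  d = 3: Id(3) · 𝟙(645/3) = 3 · 1 = 3
  d = 5: Id(5) · 𝟙(645/5) = 5 · 1 = 5
  d = 15: Id(15) · 𝟙(645/15) = 15 · 1 = 15
  d = 43: Id(43) · 𝟙(645/43) = 43 · 1 = 43
  d = 129: Id(129) · 𝟙(645/129) = 129 · 1 = 129
  d = 215: Id(215) · 𝟙(645/215) = 215 · 1 = 215
  d = 645: Id(645) · 𝟙(645/645) = 645 · 1 = 645
Summing: (Id * 𝟙)(645) = 1 + 3 + 5 + 15 + 43 + 129 + 215 + 645 = 1056.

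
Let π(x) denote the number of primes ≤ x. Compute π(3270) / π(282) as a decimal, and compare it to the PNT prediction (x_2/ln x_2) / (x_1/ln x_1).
π(3270)/π(282) = 461/60 ≈ 7.6833;  PNT prediction ≈ 8.0842.

π(282) = 60 and π(3270) = 461, so π(3270)/π(282) ≈ 7.6833. The PNT-predicted ratio is (3270/ln(3270)) / (282/ln(282)) ≈ 8.0842. The two agree to within a few percent, as expected.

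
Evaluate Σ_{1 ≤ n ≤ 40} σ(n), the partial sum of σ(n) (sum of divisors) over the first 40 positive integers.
Σ_{n ≤ 40} σ(n) = 1342

Compute σ(n) for each 1 ≤ n ≤ 40: σ(1) = 1, σ(2) = 3, σ(3) = 4, σ(4) = 7, σ(5) = 6, σ(6) = 12, σ(7) = 8, σ(8) = 15, σ(9) = 13, σ(10) = 18, σ(11) = 12, σ(12) = 28, σ(13) = 14, σ(14) = 24, σ(15) = 24, σ(16) = 31, σ(17) = 18, σ(18) = 39, σ(19) = 20, σ(20) = 42, σ(21) = 32, σ(22) = 36, σ(23) = 24, σ(24) = 60, σ(25) = 31, σ(26) = 42, σ(27) = 40, σ(28) = 56, σ(29) = 30, σ(30) = 72, σ(31) = 32, σ(32) = 63, σ(33) = 48, σ(34) = 54, σ(35) = 48, σ(36) = 91, σ(37) = 38, σ(38) = 60, σ(39) = 56, σ(40) = 90. Summing all 40 values: 1342. (Average order: Σ_{n ≤ x} σ(n) ~ (π²/12) x². For x = 40, (π²/12)·40² ≈ 1315.95.)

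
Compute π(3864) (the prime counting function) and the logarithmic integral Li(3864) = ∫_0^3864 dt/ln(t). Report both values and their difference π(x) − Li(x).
π(3864) = 536;  Li(3864) ≈ 548.93;  π(x) − Li(x) ≈ -12.93.

Direct count of primes ≤ 3864 gives π(3864) = 536. Numerical evaluation of the logarithmic integral gives Li(3864) ≈ 548.93. The difference π(x) − Li(x) ≈ -12.93 is typically negative for small/moderate x (Li(x) overestimates), though Littlewood's theorem shows this sign changes infinitely often.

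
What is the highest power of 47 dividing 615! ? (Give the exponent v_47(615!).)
v_47(615!) = 13

Legendre's formula: v_p(n!) = Σ_{k ≥ 1} ⌊n / p^k⌋. For p = 47, n = 615, the terms are:
  ⌊615/47^1⌋ = ⌊615/47⌋ = 13
(the next term ⌊615/47^2⌋ = 0, terminating the sum). Summing: v_47(615!) = 13 = 13.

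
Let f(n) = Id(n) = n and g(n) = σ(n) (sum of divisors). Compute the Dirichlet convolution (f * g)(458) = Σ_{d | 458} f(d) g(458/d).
(Id * σ)(458) = 2295

Divisors of 458: [1, 2, 229, 458]. For each d | 458:
  d = 1: Id(1) · σ(458/1) = 1 · 690 = 690
  d = 2: Id(2) · σ(458/2) = 2 · 230 = 460
  d = 229: Id(229) · σ(458/229) = 229 · 3 = 687
  d = 458: Id(458) · σ(458/458) = 458 · 1 = 458
Summing: (Id * σ)(458) = 690 + 460 + 687 + 458 = 2295.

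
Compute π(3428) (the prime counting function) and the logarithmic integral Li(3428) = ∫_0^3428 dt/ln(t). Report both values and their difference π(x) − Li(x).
π(3428) = 480;  Li(3428) ≈ 495.77;  π(x) − Li(x) ≈ -15.77.

Direct count of primes ≤ 3428 gives π(3428) = 480. Numerical evaluation of the logarithmic integral gives Li(3428) ≈ 495.77. The difference π(x) − Li(x) ≈ -15.77 is typically negative for small/moderate x (Li(x) overestimates), though Littlewood's theorem shows this sign changes infinitely often.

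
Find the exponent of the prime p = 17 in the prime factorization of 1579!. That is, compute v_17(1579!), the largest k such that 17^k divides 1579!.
v_17(1579!) = 97

Legendre's formula: v_p(n!) = Σ_{k ≥ 1} ⌊n / p^k⌋. For p = 17, n = 1579, the terms are:
  ⌊1579/17^1⌋ = ⌊1579/17⌋ = 92
  ⌊1579/17^2⌋ = ⌊1579/289⌋ = 5
(the next term ⌊1579/17^3⌋ = 0, terminating the sum). Summing: v_17(1579!) = 92 + 5 = 97.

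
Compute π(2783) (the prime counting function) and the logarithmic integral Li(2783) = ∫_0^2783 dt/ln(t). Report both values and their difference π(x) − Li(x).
π(2783) = 404;  Li(2783) ≈ 415.53;  π(x) − Li(x) ≈ -11.53.

Direct count of primes ≤ 2783 gives π(2783) = 404. Numerical evaluation of the logarithmic integral gives Li(2783) ≈ 415.53. The difference π(x) − Li(x) ≈ -11.53 is typically negative for small/moderate x (Li(x) overestimates), though Littlewood's theorem shows this sign changes infinitely often.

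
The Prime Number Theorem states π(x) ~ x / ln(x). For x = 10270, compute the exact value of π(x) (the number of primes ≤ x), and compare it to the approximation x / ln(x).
π(10270) = 1259;  x/ln(x) ≈ 1111.83;  relative error ≈ 11.69%.

Directly count primes up to 10270: π(10270) = 1259. The PNT approximation gives 10270/ln(10270) ≈ 10270/9.23698 ≈ 1111.83. Relative error (π(x) − x/ln(x)) / π(x) ≈ 11.69%; the approximation is known to undercount slightly (Li(x) is a better estimate).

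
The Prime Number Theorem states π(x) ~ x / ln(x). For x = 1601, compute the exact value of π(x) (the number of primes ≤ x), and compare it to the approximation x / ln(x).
π(1601) = 252;  x/ln(x) ≈ 216.99;  relative error ≈ 13.89%.

Directly count primes up to 1601: π(1601) = 252. The PNT approximation gives 1601/ln(1601) ≈ 1601/7.37838 ≈ 216.99. Relative error (π(x) − x/ln(x)) / π(x) ≈ 13.89%; the approximation is known to undercount slightly (Li(x) is a better estimate).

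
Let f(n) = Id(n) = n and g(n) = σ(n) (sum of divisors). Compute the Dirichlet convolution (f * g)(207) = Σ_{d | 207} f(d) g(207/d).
(Id * σ)(207) = 1598

Divisors of 207: [1, 3, 9, 23, 69, 207]. For each d | 207:
  d = 1: Id(1) · σ(207/1) = 1 · 312 = 312
  d = 3: Id(3) · σ(207/3) = 3 · 96 = 288
  d = 9: Id(9) · σ(207/9) = 9 · 24 = 216
  d = 23: Id(23) · σ(207/23) = 23 · 13 = 299
  d = 69: Id(69) · σ(207/69) = 69 · 4 = 276
  d = 207: Id(207) · σ(207/207) = 207 · 1 = 207
Summing: (Id * σ)(207) = 312 + 288 + 216 + 299 + 276 + 207 = 1598.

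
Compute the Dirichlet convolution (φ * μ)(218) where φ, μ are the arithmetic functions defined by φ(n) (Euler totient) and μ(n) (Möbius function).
(φ * μ)(218) = 0

Divisors of 218: [1, 2, 109, 218]. For each d | 218:
  d = 1: φ(1) · μ(218/1) = 1 · 1 = 1
  d = 2: φ(2) · μ(218/2) = 1 · -1 = -1
  d = 109: φ(109) · μ(218/109) = 108 · -1 = -108
  d = 218: φ(218) · μ(218/218) = 108 · 1 = 108
Summing: (φ * μ)(218) = 1 + -1 + -108 + 108 = 0.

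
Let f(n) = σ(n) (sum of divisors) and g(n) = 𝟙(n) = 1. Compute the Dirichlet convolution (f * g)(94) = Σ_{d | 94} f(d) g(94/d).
(σ * 𝟙)(94) = 196

Divisors of 94: [1, 2, 47, 94]. For each d | 94:
  d = 1: σ(1) · 𝟙(94/1) = 1 · 1 = 1
  d = 2: σ(2) · 𝟙(94/2) = 3 · 1 = 3
  d = 47: σ(47) · 𝟙(94/47) = 48 · 1 = 48
  d = 94: σ(94) · 𝟙(94/94) = 144 · 1 = 144
Summing: (σ * 𝟙)(94) = 1 + 3 + 48 + 144 = 196.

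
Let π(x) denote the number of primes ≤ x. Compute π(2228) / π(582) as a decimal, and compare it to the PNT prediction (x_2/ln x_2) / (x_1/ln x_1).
π(2228)/π(582) = 331/106 ≈ 3.1226;  PNT prediction ≈ 3.1616.

π(582) = 106 and π(2228) = 331, so π(2228)/π(582) ≈ 3.1226. The PNT-predicted ratio is (2228/ln(2228)) / (582/ln(582)) ≈ 3.1616. The two agree to within a few percent, as expected.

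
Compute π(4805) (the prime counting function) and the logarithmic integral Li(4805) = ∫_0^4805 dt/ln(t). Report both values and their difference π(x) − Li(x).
π(4805) = 647;  Li(4805) ≈ 661.33;  π(x) − Li(x) ≈ -14.33.

Direct count of primes ≤ 4805 gives π(4805) = 647. Numerical evaluation of the logarithmic integral gives Li(4805) ≈ 661.33. The difference π(x) − Li(x) ≈ -14.33 is typically negative for small/moderate x (Li(x) overestimates), though Littlewood's theorem shows this sign changes infinitely often.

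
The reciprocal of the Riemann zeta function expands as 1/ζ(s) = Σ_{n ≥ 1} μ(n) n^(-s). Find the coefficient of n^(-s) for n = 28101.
μ(28101) = 1

Factor n = 28101 = 3 · 17 · 19 · 29. μ(n) = 0 if any exponent ≥ 2 (not squarefree); otherwise μ(n) = (−1)^{ω(n)} where ω(n) is the number of distinct prime factors. Applying: μ(28101) = 1.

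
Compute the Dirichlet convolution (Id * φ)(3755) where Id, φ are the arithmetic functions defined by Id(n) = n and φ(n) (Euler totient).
(Id * φ)(3755) = 13509

Divisors of 3755: [1, 5, 751, 3755]. For each d | 3755:
  d = 1: Id(1) · φ(3755/1) = 1 · 3000 = 3000
  d = 5: Id(5) · φ(3755/5) = 5 · 750 = 3750
  d = 751: Id(751) · φ(3755/751) = 751 · 4 = 3004
  d = 3755: Id(3755) · φ(3755/3755) = 3755 · 1 = 3755
Summing: (Id * φ)(3755) = 3000 + 3750 + 3004 + 3755 = 13509.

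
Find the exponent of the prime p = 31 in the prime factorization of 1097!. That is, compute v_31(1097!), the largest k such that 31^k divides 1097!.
v_31(1097!) = 36

Legendre's formula: v_p(n!) = Σ_{k ≥ 1} ⌊n / p^k⌋. For p = 31, n = 1097, the terms are:
  ⌊1097/31^1⌋ = ⌊1097/31⌋ = 35
  ⌊1097/31^2⌋ = ⌊1097/961⌋ = 1
(the next term ⌊1097/31^3⌋ = 0, terminating the sum). Summing: v_31(1097!) = 35 + 1 = 36.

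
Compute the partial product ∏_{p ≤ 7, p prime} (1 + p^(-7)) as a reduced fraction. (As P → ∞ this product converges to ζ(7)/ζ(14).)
∏ = 31528037707363/31268898281250

The primes p ≤ 7 are [2, 3, 5, 7]. For each, (1 + 1/p^7) = (p^7 + 1)/p^7. Multiplying these fractions over p ∈ [2, 3, 5, 7] gives 31528037707363/31268898281250. (In the limit P → ∞ this tends to ζ(7)/ζ(14).)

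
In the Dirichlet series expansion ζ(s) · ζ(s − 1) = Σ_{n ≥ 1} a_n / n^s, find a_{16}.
σ(16) = 31

In the product (Σ m^0/m^s)(Σ k / k^s) = Σ (Σ_{d | n} d) / n^s, the coefficient of 1/n^s is σ(n) = Σ_{d | n} d. For n = 16, divisors are [1, 2, 4, 8, 16]; summing: σ(16) = 31.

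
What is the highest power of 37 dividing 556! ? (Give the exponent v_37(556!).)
v_37(556!) = 15

Legendre's formula: v_p(n!) = Σ_{k ≥ 1} ⌊n / p^k⌋. For p = 37, n = 556, the terms are:
  ⌊556/37^1⌋ = ⌊556/37⌋ = 15
(the next term ⌊556/37^2⌋ = 0, terminating the sum). Summing: v_37(556!) = 15 = 15.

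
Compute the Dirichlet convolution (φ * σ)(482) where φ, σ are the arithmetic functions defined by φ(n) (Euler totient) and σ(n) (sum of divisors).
(φ * σ)(482) = 1928

Divisors of 482: [1, 2, 241, 482]. For each d | 482:
  d = 1: φ(1) · σ(482/1) = 1 · 726 = 726
  d = 2: φ(2) · σ(482/2) = 1 · 242 = 242
  d = 241: φ(241) · σ(482/241) = 240 · 3 = 720
  d = 482: φ(482) · σ(482/482) = 240 · 1 = 240
Summing: (φ * σ)(482) = 726 + 242 + 720 + 240 = 1928.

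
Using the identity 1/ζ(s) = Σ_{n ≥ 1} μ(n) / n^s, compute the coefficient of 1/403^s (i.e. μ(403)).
μ(403) = 1

Factor n = 403 = 13 · 31. μ(n) = 0 if any exponent ≥ 2 (not squarefree); otherwise μ(n) = (−1)^{ω(n)} where ω(n) is the number of distinct prime factors. Applying: μ(403) = 1.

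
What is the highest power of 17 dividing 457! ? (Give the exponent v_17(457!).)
v_17(457!) = 27

Legendre's formula: v_p(n!) = Σ_{k ≥ 1} ⌊n / p^k⌋. For p = 17, n = 457, the terms are:
  ⌊457/17^1⌋ = ⌊457/17⌋ = 26
  ⌊457/17^2⌋ = ⌊457/289⌋ = 1
(the next term ⌊457/17^3⌋ = 0, terminating the sum). Summing: v_17(457!) = 26 + 1 = 27.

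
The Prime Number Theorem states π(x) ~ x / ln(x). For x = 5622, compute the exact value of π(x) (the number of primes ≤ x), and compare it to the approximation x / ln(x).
π(5622) = 738;  x/ln(x) ≈ 651.11;  relative error ≈ 11.77%.

Directly count primes up to 5622: π(5622) = 738. The PNT approximation gives 5622/ln(5622) ≈ 5622/8.63444 ≈ 651.11. Relative error (π(x) − x/ln(x)) / π(x) ≈ 11.77%; the approximation is known to undercount slightly (Li(x) is a better estimate).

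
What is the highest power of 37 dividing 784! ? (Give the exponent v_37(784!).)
v_37(784!) = 21

Legendre's formula: v_p(n!) = Σ_{k ≥ 1} ⌊n / p^k⌋. For p = 37, n = 784, the terms are:
  ⌊784/37^1⌋ = ⌊784/37⌋ = 21
(the next term ⌊784/37^2⌋ = 0, terminating the sum). Summing: v_37(784!) = 21 = 21.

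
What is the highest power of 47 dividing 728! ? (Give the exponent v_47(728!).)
v_47(728!) = 15

Legendre's formula: v_p(n!) = Σ_{k ≥ 1} ⌊n / p^k⌋. For p = 47, n = 728, the terms are:
  ⌊728/47^1⌋ = ⌊728/47⌋ = 15
(the next term ⌊728/47^2⌋ = 0, terminating the sum). Summing: v_47(728!) = 15 = 15.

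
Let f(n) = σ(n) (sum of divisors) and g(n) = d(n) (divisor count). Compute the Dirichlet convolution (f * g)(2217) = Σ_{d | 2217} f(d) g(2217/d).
(σ * d)(2217) = 4452

Divisors of 2217: [1, 3, 739, 2217]. For each d | 2217:
  d = 1: σ(1) · d(2217/1) = 1 · 4 = 4
  d = 3: σ(3) · d(2217/3) = 4 · 2 = 8
  d = 739: σ(739) · d(2217/739) = 740 · 2 = 1480
  d = 2217: σ(2217) · d(2217/2217) = 2960 · 1 = 2960
Summing: (σ * d)(2217) = 4 + 8 + 1480 + 2960 = 4452.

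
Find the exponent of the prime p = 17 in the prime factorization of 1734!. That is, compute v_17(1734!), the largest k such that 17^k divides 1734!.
v_17(1734!) = 108

Legendre's formula: v_p(n!) = Σ_{k ≥ 1} ⌊n / p^k⌋. For p = 17, n = 1734, the terms are:
  ⌊1734/17^1⌋ = ⌊1734/17⌋ = 102
  ⌊1734/17^2⌋ = ⌊1734/289⌋ = 6
(the next term ⌊1734/17^3⌋ = 0, terminating the sum). Summing: v_17(1734!) = 102 + 6 = 108.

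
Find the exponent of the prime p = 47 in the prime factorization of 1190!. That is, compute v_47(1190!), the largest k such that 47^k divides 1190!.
v_47(1190!) = 25

Legendre's formula: v_p(n!) = Σ_{k ≥ 1} ⌊n / p^k⌋. For p = 47, n = 1190, the terms are:
  ⌊1190/47^1⌋ = ⌊1190/47⌋ = 25
(the next term ⌊1190/47^2⌋ = 0, terminating the sum). Summing: v_47(1190!) = 25 = 25.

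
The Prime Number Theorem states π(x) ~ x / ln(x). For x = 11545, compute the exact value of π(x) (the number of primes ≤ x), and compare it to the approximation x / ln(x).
π(11545) = 1390;  x/ln(x) ≈ 1234.23;  relative error ≈ 11.21%.

Directly count primes up to 11545: π(11545) = 1390. The PNT approximation gives 11545/ln(11545) ≈ 11545/9.35401 ≈ 1234.23. Relative error (π(x) − x/ln(x)) / π(x) ≈ 11.21%; the approximation is known to undercount slightly (Li(x) is a better estimate).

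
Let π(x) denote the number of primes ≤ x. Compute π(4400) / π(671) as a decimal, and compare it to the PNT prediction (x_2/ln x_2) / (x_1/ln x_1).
π(4400)/π(671) = 599/121 ≈ 4.9504;  PNT prediction ≈ 5.0875.

π(671) = 121 and π(4400) = 599, so π(4400)/π(671) ≈ 4.9504. The PNT-predicted ratio is (4400/ln(4400)) / (671/ln(671)) ≈ 5.0875. The two agree to within a few percent, as expected.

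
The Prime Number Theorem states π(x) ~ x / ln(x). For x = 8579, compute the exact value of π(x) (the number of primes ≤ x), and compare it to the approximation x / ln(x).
π(8579) = 1068;  x/ln(x) ≈ 947.22;  relative error ≈ 11.31%.

Directly count primes up to 8579: π(8579) = 1068. The PNT approximation gives 8579/ln(8579) ≈ 8579/9.05707 ≈ 947.22. Relative error (π(x) − x/ln(x)) / π(x) ≈ 11.31%; the approximation is known to undercount slightly (Li(x) is a better estimate).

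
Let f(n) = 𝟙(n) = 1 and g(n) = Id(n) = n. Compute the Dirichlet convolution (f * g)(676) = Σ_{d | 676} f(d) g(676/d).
(𝟙 * Id)(676) = 1281

Divisors of 676: [1, 2, 4, 13, 26, 52, 169, 338, 676]. For each d | 676:
  d = 1: 𝟙(1) · Id(676/1) = 1 · 676 = 676
  d = 2: 𝟙(2) · Id(676/2) = 1 · 338 = 338
  d = 4: 𝟙(4) · Id(676/4) = 1 · 169 = 169
  d = 13: 𝟙(13) · Id(676/13) = 1 · 52 = 52
  d = 26: 𝟙(26) · Id(676/26) = 1 · 26 = 26
  d = 52: 𝟙(52) · Id(676/52) = 1 · 13 = 13
  d = 169: 𝟙(169) · Id(676/169) = 1 · 4 = 4
  d = 338: 𝟙(338) · Id(676/338) = 1 · 2 = 2
  d = 676: 𝟙(676) · Id(676/676) = 1 · 1 = 1
Summing: (𝟙 * Id)(676) = 676 + 338 + 169 + 52 + 26 + 13 + 4 + 2 + 1 = 1281.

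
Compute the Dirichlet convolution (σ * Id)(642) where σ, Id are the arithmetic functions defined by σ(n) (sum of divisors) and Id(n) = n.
(σ * Id)(642) = 7525

Divisors of 642: [1, 2, 3, 6, 107, 214, 321, 642]. For each d | 642:
  d = 1: σ(1) · Id(642/1) = 1 · 642 = 642
  d = 2: σ(2) · Id(642/2) = 3 · 321 = 963
  d = 3: σ(3) · Id(642/3) = 4 · 214 = 856
  d = 6: σ(6) · Id(642/6) = 12 · 107 = 1284
  d = 107: σ(107) · Id(642/107) = 108 · 6 = 648
  d = 214: σ(214) · Id(642/214) = 324 · 3 = 972
  d = 321: σ(321) · Id(642/321) = 432 · 2 = 864
  d = 642: σ(642) · Id(642/642) = 1296 · 1 = 1296
Summing: (σ * Id)(642) = 642 + 963 + 856 + 1284 + 648 + 972 + 864 + 1296 = 7525.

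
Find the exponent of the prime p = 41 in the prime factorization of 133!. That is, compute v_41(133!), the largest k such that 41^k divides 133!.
v_41(133!) = 3

Legendre's formula: v_p(n!) = Σ_{k ≥ 1} ⌊n / p^k⌋. For p = 41, n = 133, the terms are:
  ⌊133/41^1⌋ = ⌊133/41⌋ = 3
(the next term ⌊133/41^2⌋ = 0, terminating the sum). Summing: v_41(133!) = 3 = 3.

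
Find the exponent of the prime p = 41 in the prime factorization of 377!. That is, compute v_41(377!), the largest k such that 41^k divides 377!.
v_41(377!) = 9

Legendre's formula: v_p(n!) = Σ_{k ≥ 1} ⌊n / p^k⌋. For p = 41, n = 377, the terms are:
  ⌊377/41^1⌋ = ⌊377/41⌋ = 9
(the next term ⌊377/41^2⌋ = 0, terminating the sum). Summing: v_41(377!) = 9 = 9.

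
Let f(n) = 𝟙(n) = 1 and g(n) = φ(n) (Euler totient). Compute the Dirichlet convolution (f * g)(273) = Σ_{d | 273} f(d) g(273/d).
(𝟙 * φ)(273) = 273

Divisors of 273: [1, 3, 7, 13, 21, 39, 91, 273]. For each d | 273:
  d = 1: 𝟙(1) · φ(273/1) = 1 · 144 = 144
  d = 3: 𝟙(3) · φ(273/3) = 1 · 72 = 72
  d = 7: 𝟙(7) · φ(273/7) = 1 · 24 = 24
  d = 13: 𝟙(13) · φ(273/13) = 1 · 12 = 12
  d = 21: 𝟙(21) · φ(273/21) = 1 · 12 = 12
  d = 39: 𝟙(39) · φ(273/39) = 1 · 6 = 6
  d = 91: 𝟙(91) · φ(273/91) = 1 · 2 = 2
  d = 273: 𝟙(273) · φ(273/273) = 1 · 1 = 1
Summing: (𝟙 * φ)(273) = 144 + 72 + 24 + 12 + 12 + 6 + 2 + 1 = 273.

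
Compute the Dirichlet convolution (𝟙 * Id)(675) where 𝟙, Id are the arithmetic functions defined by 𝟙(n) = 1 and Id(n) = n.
(𝟙 * Id)(675) = 1240

Divisors of 675: [1, 3, 5, 9, 15, 25, 27, 45, 75, 135, 225, 675]. For each d | 675:
  d = 1: 𝟙(1) · Id(675/1) = 1 · 675 = 675
  d = 3: 𝟙(3) · Id(675/3) = 1 · 225 = 225
  d = 5: 𝟙(5) · Id(675/5) = 1 · 135 = 135
  d = 9: 𝟙(9) · Id(675/9) = 1 · 75 = 75
  d = 15: 𝟙(15) · Id(675/15) = 1 · 45 = 45
  d = 25: 𝟙(25) · Id(675/25) = 1 · 27 = 27
  d = 27: 𝟙(27) · Id(675/27) = 1 · 25 = 25
  d = 45: 𝟙(45) · Id(675/45) = 1 · 15 = 15
  d = 75: 𝟙(75) · Id(675/75) = 1 · 9 = 9
  d = 135: 𝟙(135) · Id(675/135) = 1 · 5 = 5
  d = 225: 𝟙(225) · Id(675/225) = 1 · 3 = 3
  d = 675: 𝟙(675) · Id(675/675) = 1 · 1 = 1
Summing: (𝟙 * Id)(675) = 675 + 225 + 135 + 75 + 45 + 27 + 25 + 15 + 9 + 5 + 3 + 1 = 1240.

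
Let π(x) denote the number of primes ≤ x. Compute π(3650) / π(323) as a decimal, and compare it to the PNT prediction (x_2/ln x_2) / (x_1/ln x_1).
π(3650)/π(323) = 510/66 ≈ 7.7273;  PNT prediction ≈ 7.9597.

π(323) = 66 and π(3650) = 510, so π(3650)/π(323) ≈ 7.7273. The PNT-predicted ratio is (3650/ln(3650)) / (323/ln(323)) ≈ 7.9597. The two agree to within a few percent, as expected.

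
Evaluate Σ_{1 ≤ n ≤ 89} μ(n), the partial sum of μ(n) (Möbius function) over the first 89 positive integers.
Σ_{n ≤ 89} μ(n) = -2

Compute μ(n) for each 1 ≤ n ≤ 89: μ(1) = 1, μ(2) = -1, μ(3) = -1, μ(4) = 0, μ(5) = -1, μ(6) = 1, μ(7) = -1, μ(8) = 0, μ(9) = 0, μ(10) = 1, μ(11) = -1, μ(12) = 0, μ(13) = -1, μ(14) = 1, μ(15) = 1, μ(16) = 0, μ(17) = -1, μ(18) = 0, μ(19) = -1, μ(20) = 0, μ(21) = 1, μ(22) = 1, μ(23) = -1, μ(24) = 0, μ(25) = 0, μ(26) = 1, μ(27) = 0, μ(28) = 0, μ(29) = -1, μ(30) = -1, μ(31) = -1, μ(32) = 0, μ(33) = 1, μ(34) = 1, μ(35) = 1, μ(36) = 0, μ(37) = -1, μ(38) = 1, μ(39) = 1, μ(40) = 0, μ(41) = -1, μ(42) = -1, μ(43) = -1, μ(44) = 0, μ(45) = 0, μ(46) = 1, μ(47) = -1, μ(48) = 0, μ(49) = 0, μ(50) = 0, μ(51) = 1, μ(52) = 0, μ(53) = -1, μ(54) = 0, μ(55) = 1, μ(56) = 0, μ(57) = 1, μ(58) = 1, μ(59) = -1, μ(60) = 0, μ(61) = -1, μ(62) = 1, μ(63) = 0, μ(64) = 0, μ(65) = 1, μ(66) = -1, μ(67) = -1, μ(68) = 0, μ(69) = 1, μ(70) = -1, μ(71) = -1, μ(72) = 0, μ(73) = -1, μ(74) = 1, μ(75) = 0, μ(76) = 0, μ(77) = 1, μ(78) = -1, μ(79) = -1, μ(80) = 0, μ(81) = 0, μ(82) = 1, μ(83) = -1, μ(84) = 0, μ(85) = 1, μ(86) = 1, μ(87) = 1, μ(88) = 0, μ(89) = -1. Summing all 89 values: -2. (Mertens function M(x) = Σ_{n ≤ x} μ(n); on average M(x) should be small (PNT ⟺ M(x) = o(x)).)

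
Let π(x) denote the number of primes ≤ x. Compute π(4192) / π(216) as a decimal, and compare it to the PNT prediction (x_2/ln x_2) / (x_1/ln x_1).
π(4192)/π(216) = 574/47 ≈ 12.2128;  PNT prediction ≈ 12.5070.

π(216) = 47 and π(4192) = 574, so π(4192)/π(216) ≈ 12.2128. The PNT-predicted ratio is (4192/ln(4192)) / (216/ln(216)) ≈ 12.5070. The two agree to within a few percent, as expected.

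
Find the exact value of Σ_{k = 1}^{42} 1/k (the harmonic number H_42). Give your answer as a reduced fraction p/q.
H_42 = 12309312989335019/2844937529085600

Direct summation: H_42 = 1 + 1/2 + ... + 1/42. The least common denominator is lcm(1, ..., 42) = 219060189739591200; over this denominator the numerator is 219060189739591200 + 109530094869795600 + 73020063246530400 + 54765047434897800 + 43812037947918240 + 36510031623265200 + 31294312819941600 + 27382523717448900 + 24340021082176800 + 21906018973959120 + 19914562703599200 + 18255015811632600 + 16850783826122400 + 15647156409970800 + 14604012649306080 + 13691261858724450 + 12885893514093600 + 12170010541088400 + 11529483670504800 + 10953009486979560 + 10431437606647200 + 9957281351799600 + 9524356075634400 + 9127507905816300 + 8762407589583648 + 8425391913061200 + 8113340360725600 + 7823578204985400 + 7553799646192800 + 7302006324653040 + 7066457733535200 + 6845630929362225 + 6638187567866400 + 6442946757046800 + 6258862563988320 + 6085005270544200 + 5920545668637600 + 5764741835252400 + 5616927942040800 + 5476504743489780 + 5342931457063200 + 5215718803323600 = 947817100178796463, so H_42 = 947817100178796463/219060189739591200; reducing by gcd(947817100178796463, 219060189739591200) = 77 gives 12309312989335019/2844937529085600 ≈ 4.32674. (The PNT-adjacent estimate ln(42) + γ ≈ 4.31489 matches within O(1/n).)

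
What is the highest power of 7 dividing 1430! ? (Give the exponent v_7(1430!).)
v_7(1430!) = 237

Legendre's formula: v_p(n!) = Σ_{k ≥ 1} ⌊n / p^k⌋. For p = 7, n = 1430, the terms are:
  ⌊1430/7^1⌋ = ⌊1430/7⌋ = 204
  ⌊1430/7^2⌋ = ⌊1430/49⌋ = 29
  ⌊1430/7^3⌋ = ⌊1430/343⌋ = 4
(the next term ⌊1430/7^4⌋ = 0, terminating the sum). Summing: v_7(1430!) = 204 + 29 + 4 = 237.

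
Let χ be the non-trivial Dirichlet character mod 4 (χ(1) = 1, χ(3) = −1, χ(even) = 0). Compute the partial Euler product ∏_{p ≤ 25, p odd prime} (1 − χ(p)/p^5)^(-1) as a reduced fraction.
∏ = 19221914719363107239019289471588875/19296053991287416836128860852453376

The odd primes p ≤ 25 are [3, 5, 7, 11, 13, 17, 19, 23]. For each, χ(p) = 1 if p ≡ 1 mod 4, χ(p) = −1 if p ≡ 3 mod 4. Taking (1 − χ(p)/p^5)^(-1) = p^5/(p^5 − χ(p)): (1 − (-1)/3^5)^(-1) · (1 − (1)/5^5)^(-1) · (1 − (-1)/7^5)^(-1) · (1 − (-1)/11^5)^(-1) · (1 − (1)/13^5)^(-1) · (1 − (1)/17^5)^(-1) · (1 − (-1)/19^5)^(-1) · (1 − (-1)/23^5)^(-1) = 19221914719363107239019289471588875/19296053991287416836128860852453376.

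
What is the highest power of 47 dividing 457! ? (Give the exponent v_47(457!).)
v_47(457!) = 9

Legendre's formula: v_p(n!) = Σ_{k ≥ 1} ⌊n / p^k⌋. For p = 47, n = 457, the terms are:
  ⌊457/47^1⌋ = ⌊457/47⌋ = 9
(the next term ⌊457/47^2⌋ = 0, terminating the sum). Summing: v_47(457!) = 9 = 9.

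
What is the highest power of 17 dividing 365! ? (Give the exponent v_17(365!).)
v_17(365!) = 22

Legendre's formula: v_p(n!) = Σ_{k ≥ 1} ⌊n / p^k⌋. For p = 17, n = 365, the terms are:
  ⌊365/17^1⌋ = ⌊365/17⌋ = 21
  ⌊365/17^2⌋ = ⌊365/289⌋ = 1
(the next term ⌊365/17^3⌋ = 0, terminating the sum). Summing: v_17(365!) = 21 + 1 = 22.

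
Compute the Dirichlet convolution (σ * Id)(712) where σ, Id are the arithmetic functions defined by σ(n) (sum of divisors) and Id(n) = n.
(σ * Id)(712) = 8771

Divisors of 712: [1, 2, 4, 8, 89, 178, 356, 712]. For each d | 712:
  d = 1: σ(1) · Id(712/1) = 1 · 712 = 712
  d = 2: σ(2) · Id(712/2) = 3 · 356 = 1068
  d = 4: σ(4) · Id(712/4) = 7 · 178 = 1246
  d = 8: σ(8) · Id(712/8) = 15 · 89 = 1335
  d = 89: σ(89) · Id(712/89) = 90 · 8 = 720
  d = 178: σ(178) · Id(712/178) = 270 · 4 = 1080
  d = 356: σ(356) · Id(712/356) = 630 · 2 = 1260
  d = 712: σ(712) · Id(712/712) = 1350 · 1 = 1350
Summing: (σ * Id)(712) = 712 + 1068 + 1246 + 1335 + 720 + 1080 + 1260 + 1350 = 8771.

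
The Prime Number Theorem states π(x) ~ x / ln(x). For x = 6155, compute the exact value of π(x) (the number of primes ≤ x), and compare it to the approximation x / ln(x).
π(6155) = 802;  x/ln(x) ≈ 705.44;  relative error ≈ 12.04%.

Directly count primes up to 6155: π(6155) = 802. The PNT approximation gives 6155/ln(6155) ≈ 6155/8.72502 ≈ 705.44. Relative error (π(x) − x/ln(x)) / π(x) ≈ 12.04%; the approximation is known to undercount slightly (Li(x) is a better estimate).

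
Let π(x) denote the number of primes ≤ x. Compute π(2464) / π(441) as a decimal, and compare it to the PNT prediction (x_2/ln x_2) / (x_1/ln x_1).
π(2464)/π(441) = 364/85 ≈ 4.2824;  PNT prediction ≈ 4.3564.

π(441) = 85 and π(2464) = 364, so π(2464)/π(441) ≈ 4.2824. The PNT-predicted ratio is (2464/ln(2464)) / (441/ln(441)) ≈ 4.3564. The two agree to within a few percent, as expected.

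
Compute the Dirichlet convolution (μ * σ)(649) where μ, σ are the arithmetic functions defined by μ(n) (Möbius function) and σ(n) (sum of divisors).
(μ * σ)(649) = 649

Divisors of 649: [1, 11, 59, 649]. For each d | 649:
  d = 1: μ(1) · σ(649/1) = 1 · 720 = 720
  d = 11: μ(11) · σ(649/11) = -1 · 60 = -60
  d = 59: μ(59) · σ(649/59) = -1 · 12 = -12
  d = 649: μ(649) · σ(649/649) = 1 · 1 = 1
Summing: (μ * σ)(649) = 720 + -60 + -12 + 1 = 649.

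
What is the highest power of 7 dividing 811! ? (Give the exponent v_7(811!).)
v_7(811!) = 133

Legendre's formula: v_p(n!) = Σ_{k ≥ 1} ⌊n / p^k⌋. For p = 7, n = 811, the terms are:
  ⌊811/7^1⌋ = ⌊811/7⌋ = 115
  ⌊811/7^2⌋ = ⌊811/49⌋ = 16
  ⌊811/7^3⌋ = ⌊811/343⌋ = 2
(the next term ⌊811/7^4⌋ = 0, terminating the sum). Summing: v_7(811!) = 115 + 16 + 2 = 133.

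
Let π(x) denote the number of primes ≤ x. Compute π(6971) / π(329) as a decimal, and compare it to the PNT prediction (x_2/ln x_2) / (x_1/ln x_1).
π(6971)/π(329) = 896/66 ≈ 13.5758;  PNT prediction ≈ 13.8775.

π(329) = 66 and π(6971) = 896, so π(6971)/π(329) ≈ 13.5758. The PNT-predicted ratio is (6971/ln(6971)) / (329/ln(329)) ≈ 13.8775. The two agree to within a few percent, as expected.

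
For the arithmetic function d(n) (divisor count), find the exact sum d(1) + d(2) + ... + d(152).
Σ_{n ≤ 152} d(n) = 790

Compute d(n) for each 1 ≤ n ≤ 152: d(1) = 1, d(2) = 2, d(3) = 2, d(4) = 3, d(5) = 2, d(6) = 4, d(7) = 2, d(8) = 4, d(9) = 3, d(10) = 4, d(11) = 2, d(12) = 6, d(13) = 2, d(14) = 4, d(15) = 4, d(16) = 5, d(17) = 2, d(18) = 6, d(19) = 2, d(20) = 6, d(21) = 4, d(22) = 4, d(23) = 2, d(24) = 8, d(25) = 3, d(26) = 4, d(27) = 4, d(28) = 6, d(29) = 2, d(30) = 8, d(31) = 2, d(32) = 6, d(33) = 4, d(34) = 4, d(35) = 4, d(36) = 9, d(37) = 2, d(38) = 4, d(39) = 4, d(40) = 8, d(41) = 2, d(42) = 8, d(43) = 2, d(44) = 6, d(45) = 6, d(46) = 4, d(47) = 2, d(48) = 10, d(49) = 3, d(50) = 6, d(51) = 4, d(52) = 6, d(53) = 2, d(54) = 8, d(55) = 4, d(56) = 8, d(57) = 4, d(58) = 4, d(59) = 2, d(60) = 12, d(61) = 2, d(62) = 4, d(63) = 6, d(64) = 7, d(65) = 4, d(66) = 8, d(67) = 2, d(68) = 6, d(69) = 4, d(70) = 8, d(71) = 2, d(72) = 12, d(73) = 2, d(74) = 4, d(75) = 6, d(76) = 6, d(77) = 4, d(78) = 8, d(79) = 2, d(80) = 10, d(81) = 5, d(82) = 4, d(83) = 2, d(84) = 12, d(85) = 4, d(86) = 4, d(87) = 4, d(88) = 8, d(89) = 2, d(90) = 12, d(91) = 4, d(92) = 6, d(93) = 4, d(94) = 4, d(95) = 4, d(96) = 12, d(97) = 2, d(98) = 6, d(99) = 6, d(100) = 9, d(101) = 2, d(102) = 8, d(103) = 2, d(104) = 8, d(105) = 8, d(106) = 4, d(107) = 2, d(108) = 12, d(109) = 2, d(110) = 8, d(111) = 4, d(112) = 10, d(113) = 2, d(114) = 8, d(115) = 4, d(116) = 6, d(117) = 6, d(118) = 4, d(119) = 4, d(120) = 16, d(121) = 3, d(122) = 4, d(123) = 4, d(124) = 6, d(125) = 4, d(126) = 12, d(127) = 2, d(128) = 8, d(129) = 4, d(130) = 8, d(131) = 2, d(132) = 12, d(133) = 4, d(134) = 4, d(135) = 8, d(136) = 8, d(137) = 2, d(138) = 8, d(139) = 2, d(140) = 12, d(141) = 4, d(142) = 4, d(143) = 4, d(144) = 15, d(145) = 4, d(146) = 4, d(147) = 6, d(148) = 6, d(149) = 2, d(150) = 12, d(151) = 2, d(152) = 8. Summing all 152 values: 790. (Dirichlet's divisor formula: Σ_{n ≤ x} d(n) = x ln(x) + (2γ − 1) x + O(√x). For x = 152, the asymptotic estimate is ≈ 787.10.)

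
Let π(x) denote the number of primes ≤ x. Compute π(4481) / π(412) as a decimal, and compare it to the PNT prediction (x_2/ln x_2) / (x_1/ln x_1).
π(4481)/π(412) = 608/80 ≈ 7.6000;  PNT prediction ≈ 7.7889.

π(412) = 80 and π(4481) = 608, so π(4481)/π(412) ≈ 7.6000. The PNT-predicted ratio is (4481/ln(4481)) / (412/ln(412)) ≈ 7.7889. The two agree to within a few percent, as expected.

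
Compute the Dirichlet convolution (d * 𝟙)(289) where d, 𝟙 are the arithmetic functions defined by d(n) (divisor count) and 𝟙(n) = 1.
(d * 𝟙)(289) = 6

Divisors of 289: [1, 17, 289]. For each d | 289:
  d = 1: d(1) · 𝟙(289/1) = 1 · 1 = 1
  d = 17: d(17) · 𝟙(289/17) = 2 · 1 = 2
  d = 289: d(289) · 𝟙(289/289) = 3 · 1 = 3
Summing: (d * 𝟙)(289) = 1 + 2 + 3 = 6.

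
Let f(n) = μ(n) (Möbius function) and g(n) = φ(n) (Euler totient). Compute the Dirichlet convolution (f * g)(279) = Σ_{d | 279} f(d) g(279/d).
(μ * φ)(279) = 116

Divisors of 279: [1, 3, 9, 31, 93, 279]. For each d | 279:
  d = 1: μ(1) · φ(279/1) = 1 · 180 = 180
  d = 3: μ(3) · φ(279/3) = -1 · 60 = -60
  d = 9: μ(9) · φ(279/9) = 0 · 30 = 0
  d = 31: μ(31) · φ(279/31) = -1 · 6 = -6
  d = 93: μ(93) · φ(279/93) = 1 · 2 = 2
  d = 279: μ(279) · φ(279/279) = 0 · 1 = 0
Summing: (μ * φ)(279) = 180 + -60 + 0 + -6 + 2 + 0 = 116.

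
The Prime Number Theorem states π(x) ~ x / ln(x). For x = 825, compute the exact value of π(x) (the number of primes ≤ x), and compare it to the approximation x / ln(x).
π(825) = 143;  x/ln(x) ≈ 122.85;  relative error ≈ 14.09%.

Directly count primes up to 825: π(825) = 143. The PNT approximation gives 825/ln(825) ≈ 825/6.71538 ≈ 122.85. Relative error (π(x) − x/ln(x)) / π(x) ≈ 14.09%; the approximation is known to undercount slightly (Li(x) is a better estimate).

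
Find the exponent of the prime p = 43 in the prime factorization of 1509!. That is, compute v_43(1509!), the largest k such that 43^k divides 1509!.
v_43(1509!) = 35

Legendre's formula: v_p(n!) = Σ_{k ≥ 1} ⌊n / p^k⌋. For p = 43, n = 1509, the terms are:
  ⌊1509/43^1⌋ = ⌊1509/43⌋ = 35
(the next term ⌊1509/43^2⌋ = 0, terminating the sum). Summing: v_43(1509!) = 35 = 35.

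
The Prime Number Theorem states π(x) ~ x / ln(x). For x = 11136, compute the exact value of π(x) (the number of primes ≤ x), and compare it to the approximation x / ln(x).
π(11136) = 1349;  x/ln(x) ≈ 1195.11;  relative error ≈ 11.41%.

Directly count primes up to 11136: π(11136) = 1349. The PNT approximation gives 11136/ln(11136) ≈ 11136/9.31794 ≈ 1195.11. Relative error (π(x) − x/ln(x)) / π(x) ≈ 11.41%; the approximation is known to undercount slightly (Li(x) is a better estimate).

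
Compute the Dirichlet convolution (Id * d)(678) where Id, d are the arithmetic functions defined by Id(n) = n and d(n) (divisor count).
(Id * d)(678) = 2300

Divisors of 678: [1, 2, 3, 6, 113, 226, 339, 678]. For each d | 678:
  d = 1: Id(1) · d(678/1) = 1 · 8 = 8
  d = 2: Id(2) · d(678/2) = 2 · 4 = 8
  d = 3: Id(3) · d(678/3) = 3 · 4 = 12
  d = 6: Id(6) · d(678/6) = 6 · 2 = 12
  d = 113: Id(113) · d(678/113) = 113 · 4 = 452
  d = 226: Id(226) · d(678/226) = 226 · 2 = 452
  d = 339: Id(339) · d(678/339) = 339 · 2 = 678
  d = 678: Id(678) · d(678/678) = 678 · 1 = 678
Summing: (Id * d)(678) = 8 + 8 + 12 + 12 + 452 + 452 + 678 + 678 = 2300.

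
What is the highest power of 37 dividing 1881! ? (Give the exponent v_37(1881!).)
v_37(1881!) = 51

Legendre's formula: v_p(n!) = Σ_{k ≥ 1} ⌊n / p^k⌋. For p = 37, n = 1881, the terms are:
  ⌊1881/37^1⌋ = ⌊1881/37⌋ = 50
  ⌊1881/37^2⌋ = ⌊1881/1369⌋ = 1
(the next term ⌊1881/37^3⌋ = 0, terminating the sum). Summing: v_37(1881!) = 50 + 1 = 51.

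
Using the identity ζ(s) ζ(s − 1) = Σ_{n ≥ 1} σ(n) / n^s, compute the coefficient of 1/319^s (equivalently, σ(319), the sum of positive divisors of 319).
σ(319) = 360

In the product (Σ m^0/m^s)(Σ k / k^s) = Σ (Σ_{d | n} d) / n^s, the coefficient of 1/n^s is σ(n) = Σ_{d | n} d. For n = 319, divisors are [1, 11, 29, 319]; summing: σ(319) = 360.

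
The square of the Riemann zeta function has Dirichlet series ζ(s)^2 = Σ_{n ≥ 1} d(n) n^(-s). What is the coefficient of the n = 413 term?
d(413) = 4

ζ(s)^2 = (Σ 1/m^s)(Σ 1/k^s). The coefficient of 1/n^s in the product is the number of ordered pairs (m, k) with mk = n, which equals d(n). For n = 413, divisors are [1, 7, 59, 413], so d(413) = 4.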